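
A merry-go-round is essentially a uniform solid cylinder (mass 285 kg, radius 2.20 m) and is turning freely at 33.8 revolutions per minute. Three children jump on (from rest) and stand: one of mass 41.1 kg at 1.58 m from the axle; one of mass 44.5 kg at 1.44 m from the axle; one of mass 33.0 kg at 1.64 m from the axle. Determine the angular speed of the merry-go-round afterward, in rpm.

ω_f ≈ 24.0 rpm

No external torque acts about the axle; L_before = L_after.
I_p = ½(285)(2.20)² = 689.7 kg·m².
Added inertia Σmr² = (41.1)(1.58)² + (44.5)(1.44)² + (33.0)(1.64)² = 283.6 kg·m²; I_f = 689.7 + 283.6 = 973.3 kg·m².
ω_f = I_p ω_i / I_f = (689.7)(33.8) / 973.3 = 23.95 rpm.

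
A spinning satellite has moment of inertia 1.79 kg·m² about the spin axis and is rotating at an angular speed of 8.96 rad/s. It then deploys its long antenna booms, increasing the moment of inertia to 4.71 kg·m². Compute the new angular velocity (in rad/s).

ω₂ ≈ 3.41 rad/s

No external torque acts about the spin axis, so angular momentum is conserved.
ω₂ = I₁ω₁ / I₂ = (1.790)(8.96 rad/s) / (4.710) = 3.405 rad/s.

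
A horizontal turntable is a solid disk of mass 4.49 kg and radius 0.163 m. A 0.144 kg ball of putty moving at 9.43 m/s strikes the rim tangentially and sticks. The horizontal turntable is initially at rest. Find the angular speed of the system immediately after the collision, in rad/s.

|ω_f| ≈ 3.49 rad/s

The axle reaction passes through the axle and exerts no torque about it; angular momentum about the axle is conserved through the impact.
I_p = ½(4.49)(0.163)² = 0.05965 kg·m². Taking the sense of the ball of putty's angular momentum as positive, L_{ball} = m v R = (0.144)(9.43)(0.163) = 0.2213 kg·m²/s.
L_i = 0 + 0.2213 = 0.2213 kg·m²/s.
After sticking, I_f = I_p + m R² = 0.05965 + (0.144)(0.163)² = 0.06347 kg·m².
ω_f = L_i / I_f = 0.2213 / 0.06347 = 3.487 rad/s.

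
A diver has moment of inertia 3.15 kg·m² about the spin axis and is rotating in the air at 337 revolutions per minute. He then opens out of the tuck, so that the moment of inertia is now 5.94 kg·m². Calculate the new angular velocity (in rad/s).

Angular momentum about the spin axis is conserved since the torque about it is zero.
ω₂ = I₁ω₁ / I₂ = (3.150)(337 rpm) / (5.940) = 178.7 rpm = 18.71 rad/s.

ω₂ ≈ 18.7 rad/s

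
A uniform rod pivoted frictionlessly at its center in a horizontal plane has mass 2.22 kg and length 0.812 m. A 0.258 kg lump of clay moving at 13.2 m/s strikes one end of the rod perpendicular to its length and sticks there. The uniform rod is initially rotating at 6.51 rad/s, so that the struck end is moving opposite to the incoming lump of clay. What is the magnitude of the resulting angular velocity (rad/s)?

About the pivot the impulsive forces during the collision are internal, so angular momentum about that axis is conserved.
I_p = (1/12)(2.22)(0.812)² = 0.1220 kg·m². Taking the sense of the lump of clay's angular momentum as positive, L_{lump} = m v R = (0.258)(13.2)(0.812/2) = 1.383 kg·m²/s.
L_i = −I_p ω_p + m v R = −(0.1220)(6.51) + 1.383 = 0.5886 kg·m²/s.
After sticking, I_f = I_p + m R² = 0.1220 + (0.258)(0.812/2)² = 0.1645 kg·m².
ω_f = L_i / I_f = 0.5886 / 0.1645 = 3.578 rad/s.

|ω_f| ≈ 3.58 rad/s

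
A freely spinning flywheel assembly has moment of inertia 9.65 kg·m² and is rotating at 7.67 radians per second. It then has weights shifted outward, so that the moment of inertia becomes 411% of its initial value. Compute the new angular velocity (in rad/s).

ω₂ ≈ 1.87 rad/s

No external torque acts about the spin axis, so angular momentum is conserved.
I₂ = 4.11 × 9.65 = 39.66 kg·m².
ω₂ = I₁ω₁ / I₂ = (9.650)(7.67 rad/s) / (39.66) = 1.866 rad/s.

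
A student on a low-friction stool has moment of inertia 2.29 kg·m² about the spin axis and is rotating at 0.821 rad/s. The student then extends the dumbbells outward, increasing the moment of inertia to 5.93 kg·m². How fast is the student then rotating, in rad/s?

ω₂ ≈ 0.317 rad/s

Angular momentum about the spin axis is conserved since the torque about it is zero.
ω₂ = I₁ω₁ / I₂ = (2.290)(0.821 rad/s) / (5.930) = 0.3170 rad/s.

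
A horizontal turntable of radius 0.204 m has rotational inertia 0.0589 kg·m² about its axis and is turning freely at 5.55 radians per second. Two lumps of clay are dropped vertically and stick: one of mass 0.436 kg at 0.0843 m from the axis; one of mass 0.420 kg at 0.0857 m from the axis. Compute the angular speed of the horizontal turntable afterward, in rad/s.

ω_f ≈ 5.02 rad/s

The added mass arrives with no angular momentum about the axis, and any external torque about the axis is negligible, so the system's angular momentum is conserved.
Added inertia Σmr² = (0.436)(0.0843)² + (0.420)(0.0857)² = 0.006183 kg·m²; I_f = 0.05890 + 0.006183 = 0.06508 kg·m².
ω_f = I_p ω_i / I_f = (0.05890)(5.55) / 0.06508 = 5.023 rad/s.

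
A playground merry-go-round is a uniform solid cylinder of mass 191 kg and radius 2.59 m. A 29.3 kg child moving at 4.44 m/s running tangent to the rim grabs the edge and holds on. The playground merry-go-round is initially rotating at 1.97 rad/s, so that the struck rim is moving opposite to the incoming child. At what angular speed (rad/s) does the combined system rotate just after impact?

The axle reaction passes through the axle and exerts no torque about it; angular momentum about the axle is conserved through the impact.
I_p = ½(191)(2.59)² = 640.6 kg·m². Taking the sense of the child's angular momentum as positive, L_{child} = m v R = (29.3)(4.44)(2.59) = 336.9 kg·m²/s.
L_i = −I_p ω_p + m v R = −(640.6)(1.97) + 336.9 = -925.1 kg·m²/s.
After sticking, I_f = I_p + m R² = 640.6 + (29.3)(2.59)² = 837.2 kg·m².
ω_f = L_i / I_f = -925.1 / 837.2 = -1.105 rad/s.

|ω_f| ≈ 1.11 rad/s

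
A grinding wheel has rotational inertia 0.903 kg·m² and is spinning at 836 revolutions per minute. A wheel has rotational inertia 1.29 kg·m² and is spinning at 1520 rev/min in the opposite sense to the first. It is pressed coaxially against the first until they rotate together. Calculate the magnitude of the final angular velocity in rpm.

No external torque acts about the common axis, so total angular momentum is conserved.
Taking A's sense as positive: L = (0.9030)(836) − (1.290)(1520) = -1206 kg·m²·rpm.
Combined I = 0.9030 + 1.290 = 2.193 kg·m².
ω_f = L / I = -1206 / 2.193 = -549.9 rpm.

|ω_f| ≈ 550 rpm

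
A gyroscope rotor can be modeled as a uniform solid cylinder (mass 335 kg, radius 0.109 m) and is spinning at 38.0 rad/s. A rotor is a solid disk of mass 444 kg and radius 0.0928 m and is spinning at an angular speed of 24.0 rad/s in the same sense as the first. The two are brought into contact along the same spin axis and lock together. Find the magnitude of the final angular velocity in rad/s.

No external torque acts about the common axis, so total angular momentum is conserved.
Moments of inertia: I_A = ½(335)(0.109)² = 1.990 kg·m²; I_B = ½(444)(0.0928)² = 1.912 kg·m².
Taking A's sense as positive: L = (1.990)(38.0) + (1.912)(24.0) = 121.5 kg·m²·rad/s.
Combined I = 1.990 + 1.912 = 3.902 kg·m².
ω_f = L / I = 121.5 / 3.902 = 31.14 rad/s.

|ω_f| ≈ 31.1 rad/s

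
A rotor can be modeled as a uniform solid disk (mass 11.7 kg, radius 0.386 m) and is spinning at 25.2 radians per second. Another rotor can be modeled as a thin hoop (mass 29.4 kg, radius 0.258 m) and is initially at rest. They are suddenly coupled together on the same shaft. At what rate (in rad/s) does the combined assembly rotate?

No external torque acts about the common axis, so total angular momentum is conserved.
Moments of inertia: I_A = ½(11.7)(0.386)² = 0.8716 kg·m²; I_B = (29.4)(0.258)² = 1.957 kg·m².
Taking A's sense as positive: L = (0.8716)(25.2) = 21.96 kg·m²·rad/s.
Combined I = 0.8716 + 1.957 = 2.829 kg·m².
ω_f = L / I = 21.96 / 2.829 = 7.765 rad/s.

|ω_f| ≈ 7.77 rad/s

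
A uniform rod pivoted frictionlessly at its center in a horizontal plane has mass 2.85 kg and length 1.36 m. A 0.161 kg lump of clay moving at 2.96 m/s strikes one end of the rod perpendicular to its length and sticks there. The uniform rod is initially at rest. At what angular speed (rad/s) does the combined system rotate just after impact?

|ω_f| ≈ 0.631 rad/s

About the pivot the impulsive forces during the collision are internal, so angular momentum about that axis is conserved.
I_p = (1/12)(2.85)(1.36)² = 0.4393 kg·m². Taking the sense of the lump of clay's angular momentum as positive, L_{lump} = m v R = (0.161)(2.96)(1.36/2) = 0.3241 kg·m²/s.
L_i = 0 + 0.3241 = 0.3241 kg·m²/s.
After sticking, I_f = I_p + m R² = 0.4393 + (0.161)(1.36/2)² = 0.5137 kg·m².
ω_f = L_i / I_f = 0.3241 / 0.5137 = 0.6308 rad/s.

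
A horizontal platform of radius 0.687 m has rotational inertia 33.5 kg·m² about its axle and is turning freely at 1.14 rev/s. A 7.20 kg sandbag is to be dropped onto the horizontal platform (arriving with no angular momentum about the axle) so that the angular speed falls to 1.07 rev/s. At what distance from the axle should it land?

The added mass arrives with no angular momentum about the axle, and any external torque about the axle is negligible, so the system's angular momentum is conserved.
I_p ω_i = (I_p + m r²) ω_f ⇒ m r² = I_p(ω_i/ω_f − 1) = 33.50(1.14/1.07 − 1) = 2.192 kg·m².
r = √(2.192/7.20) = 0.5517 m.

r ≈ 0.552 m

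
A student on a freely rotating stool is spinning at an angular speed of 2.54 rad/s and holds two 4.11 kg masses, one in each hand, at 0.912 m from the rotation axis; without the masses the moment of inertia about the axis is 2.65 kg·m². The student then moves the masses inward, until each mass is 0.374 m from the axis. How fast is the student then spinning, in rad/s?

With no external torque about the axis, L is conserved: I₁ω₁ = I₂ω₂.
I₁ = 2.65 + 2(4.11)(0.912)² = 9.487 kg·m²; I₂ = 2.65 + 2(4.11)(0.374)² = 3.800 kg·m².
ω₂ = I₁ω₁ / I₂ = (9.487)(2.54 rad/s) / (3.800) = 6.342 rad/s.

ω₂ ≈ 6.34 rad/s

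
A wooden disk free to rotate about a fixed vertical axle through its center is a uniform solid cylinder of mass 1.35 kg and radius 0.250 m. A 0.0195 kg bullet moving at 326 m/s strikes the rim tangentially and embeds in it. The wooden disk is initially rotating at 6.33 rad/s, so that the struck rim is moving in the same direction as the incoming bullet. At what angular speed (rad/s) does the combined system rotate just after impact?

|ω_f| ≈ 42.8 rad/s

About the axle the impulsive forces during the collision are internal, so angular momentum about that axis is conserved.
I_p = ½(1.35)(0.250)² = 0.04219 kg·m². Taking the sense of the bullet's angular momentum as positive, L_{bullet} = m v R = (0.0195)(326)(0.250) = 1.589 kg·m²/s.
L_i = +I_p ω_p + m v R = +(0.04219)(6.33) + 1.589 = 1.856 kg·m²/s.
After sticking, I_f = I_p + m R² = 0.04219 + (0.0195)(0.250)² = 0.04341 kg·m².
ω_f = L_i / I_f = 1.856 / 0.04341 = 42.77 rad/s.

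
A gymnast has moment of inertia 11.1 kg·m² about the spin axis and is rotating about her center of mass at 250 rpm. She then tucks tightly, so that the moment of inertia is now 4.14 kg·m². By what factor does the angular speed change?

No external torque acts about the spin axis, so angular momentum is conserved.
ω₂/ω₁ = I₁/I₂ = 11.10 / 4.140 = 2.681.

ω₂/ω₁ ≈ 2.68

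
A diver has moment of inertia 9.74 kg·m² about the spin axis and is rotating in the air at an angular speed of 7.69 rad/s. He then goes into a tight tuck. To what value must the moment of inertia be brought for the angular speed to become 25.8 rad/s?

No external torque acts about the spin axis, so angular momentum is conserved.
I₂ = I₁ω₁ / ω₂ = (9.74)(7.69) / (25.8) = 2.903 kg·m².

I₂ ≈ 2.90 kg·m²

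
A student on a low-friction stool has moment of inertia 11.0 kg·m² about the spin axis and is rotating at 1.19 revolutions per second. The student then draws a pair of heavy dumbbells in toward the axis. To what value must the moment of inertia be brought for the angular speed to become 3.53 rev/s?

I₂ ≈ 3.71 kg·m²

No external torque acts about the spin axis, so angular momentum is conserved.
I₂ = I₁ω₁ / ω₂ = (11.0)(1.19) / (3.53) = 3.708 kg·m².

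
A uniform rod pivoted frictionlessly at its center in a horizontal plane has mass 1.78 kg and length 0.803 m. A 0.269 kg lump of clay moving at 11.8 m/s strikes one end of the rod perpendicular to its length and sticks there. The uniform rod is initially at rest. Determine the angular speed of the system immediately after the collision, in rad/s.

The axle reaction passes through the pivot and exerts no torque about it; angular momentum about the pivot is conserved through the impact.
I_p = (1/12)(1.78)(0.803)² = 0.09565 kg·m². Taking the sense of the lump of clay's angular momentum as positive, L_{lump} = m v R = (0.269)(11.8)(0.803/2) = 1.274 kg·m²/s.
L_i = 0 + 1.274 = 1.274 kg·m²/s.
After sticking, I_f = I_p + m R² = 0.09565 + (0.269)(0.803/2)² = 0.1390 kg·m².
ω_f = L_i / I_f = 1.274 / 0.1390 = 9.168 rad/s.

|ω_f| ≈ 9.17 rad/s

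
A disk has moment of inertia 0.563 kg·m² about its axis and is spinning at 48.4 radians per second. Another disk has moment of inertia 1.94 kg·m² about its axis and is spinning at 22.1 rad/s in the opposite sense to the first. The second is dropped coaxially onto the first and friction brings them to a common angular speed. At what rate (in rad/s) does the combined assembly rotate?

|ω_f| ≈ 6.24 rad/s

No external torque acts about the common axis, so total angular momentum is conserved.
Taking A's sense as positive: L = (0.5630)(48.4) − (1.940)(22.1) = -15.62 kg·m²·rad/s.
Combined I = 0.5630 + 1.940 = 2.503 kg·m².
ω_f = L / I = -15.62 / 2.503 = -6.242 rad/s.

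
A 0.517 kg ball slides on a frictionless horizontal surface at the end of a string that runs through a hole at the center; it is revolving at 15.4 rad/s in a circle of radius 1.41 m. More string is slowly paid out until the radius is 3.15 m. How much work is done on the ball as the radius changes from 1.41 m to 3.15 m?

W ≈ -97.5 J

No torque about the axis ⇒ m r₁² ω₁ = m r₂² ω₂.
ω₂ = ω₁ (r₁/r₂)² = (15.4)(1.41/3.15)² = 3.086 rad/s.
W = ΔKE = ½m(v₂² − v₁²) = -97.46 J.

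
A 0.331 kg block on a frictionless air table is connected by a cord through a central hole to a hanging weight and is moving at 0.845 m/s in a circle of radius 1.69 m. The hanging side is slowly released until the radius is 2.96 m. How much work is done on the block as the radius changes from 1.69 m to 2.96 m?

W ≈ -0.0796 J

The only horizontal force on the mass is along the cord (radial), so it exerts no torque about the hole and angular momentum m v r is conserved.
v₂ = v₁ r₁ / r₂ = (0.845)(1.69) / (2.96) = 0.4824 m/s.
W = ΔKE = ½m(v₂² − v₁²) = -0.07965 J.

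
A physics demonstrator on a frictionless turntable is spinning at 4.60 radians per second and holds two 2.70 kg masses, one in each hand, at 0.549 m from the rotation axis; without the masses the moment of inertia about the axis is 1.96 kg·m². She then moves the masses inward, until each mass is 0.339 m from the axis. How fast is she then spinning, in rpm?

With no external torque about the axis, L is conserved: I₁ω₁ = I₂ω₂.
I₁ = 1.96 + 2(2.70)(0.549)² = 3.588 kg·m²; I₂ = 1.96 + 2(2.70)(0.339)² = 2.581 kg·m².
ω₂ = I₁ω₁ / I₂ = (3.588)(4.60 rad/s) / (2.581) = 6.395 rad/s = 61.07 rpm.

ω₂ ≈ 61.1 rpm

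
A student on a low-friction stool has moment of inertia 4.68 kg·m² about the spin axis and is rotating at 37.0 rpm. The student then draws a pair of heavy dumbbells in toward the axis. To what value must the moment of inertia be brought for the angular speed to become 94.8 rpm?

I₂ ≈ 1.83 kg·m²

With no external torque about the axis, L is conserved: I₁ω₁ = I₂ω₂.
I₂ = I₁ω₁ / ω₂ = (4.68)(37.0) / (94.8) = 1.827 kg·m².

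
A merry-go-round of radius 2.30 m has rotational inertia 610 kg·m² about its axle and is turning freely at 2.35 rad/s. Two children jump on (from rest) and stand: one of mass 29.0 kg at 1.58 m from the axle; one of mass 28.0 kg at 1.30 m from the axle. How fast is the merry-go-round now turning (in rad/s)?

ω_f ≈ 1.96 rad/s

No external torque acts about the axle; L_before = L_after.
Added inertia Σmr² = (29.0)(1.58)² + (28.0)(1.30)² = 119.7 kg·m²; I_f = 610.0 + 119.7 = 729.7 kg·m².
ω_f = I_p ω_i / I_f = (610.0)(2.35) / 729.7 = 1.964 rad/s.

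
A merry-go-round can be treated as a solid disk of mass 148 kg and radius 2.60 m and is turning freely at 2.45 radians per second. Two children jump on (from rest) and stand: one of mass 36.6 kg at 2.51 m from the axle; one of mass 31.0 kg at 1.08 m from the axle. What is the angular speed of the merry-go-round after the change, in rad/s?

No external torque acts about the axle; L_before = L_after.
I_p = ½(148)(2.60)² = 500.2 kg·m².
Added inertia Σmr² = (36.6)(2.51)² + (31.0)(1.08)² = 266.7 kg·m²; I_f = 500.2 + 266.7 = 767.0 kg·m².
ω_f = I_p ω_i / I_f = (500.2)(2.45) / 767.0 = 1.598 rad/s.

ω_f ≈ 1.60 rad/s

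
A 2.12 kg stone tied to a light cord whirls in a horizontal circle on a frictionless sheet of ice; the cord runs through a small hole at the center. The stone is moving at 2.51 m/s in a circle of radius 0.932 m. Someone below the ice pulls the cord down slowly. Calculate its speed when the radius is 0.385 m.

The only horizontal force on the mass is along the cord (radial), so it exerts no torque about the hole and angular momentum m v r is conserved.
v₂ = v₁ r₁ / r₂ = (2.51)(0.932) / (0.385) = 6.076 m/s.

v₂ ≈ 6.08 m/s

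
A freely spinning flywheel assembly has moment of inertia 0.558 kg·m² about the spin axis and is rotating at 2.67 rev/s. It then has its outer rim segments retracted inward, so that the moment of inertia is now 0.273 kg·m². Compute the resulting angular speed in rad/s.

With no external torque about the axis, L is conserved: I₁ω₁ = I₂ω₂.
ω₂ = I₁ω₁ / I₂ = (0.5580)(2.67 rev/s) / (0.2730) = 5.457 rev/s = 34.29 rad/s.

ω₂ ≈ 34.3 rad/s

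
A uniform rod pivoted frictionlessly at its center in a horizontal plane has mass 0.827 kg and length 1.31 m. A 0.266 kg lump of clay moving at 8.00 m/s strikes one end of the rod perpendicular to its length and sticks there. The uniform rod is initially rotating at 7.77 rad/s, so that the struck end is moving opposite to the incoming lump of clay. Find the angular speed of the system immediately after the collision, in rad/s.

|ω_f| ≈ 2.04 rad/s

About the pivot the impulsive forces during the collision are internal, so angular momentum about that axis is conserved.
I_p = (1/12)(0.827)(1.31)² = 0.1183 kg·m². Taking the sense of the lump of clay's angular momentum as positive, L_{lump} = m v R = (0.266)(8.00)(1.31/2) = 1.394 kg·m²/s.
L_i = −I_p ω_p + m v R = −(0.1183)(7.77) + 1.394 = 0.4749 kg·m²/s.
After sticking, I_f = I_p + m R² = 0.1183 + (0.266)(1.31/2)² = 0.2324 kg·m².
ω_f = L_i / I_f = 0.4749 / 0.2324 = 2.044 rad/s.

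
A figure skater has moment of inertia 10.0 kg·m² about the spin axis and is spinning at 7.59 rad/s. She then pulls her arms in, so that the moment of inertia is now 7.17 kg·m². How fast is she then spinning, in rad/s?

No external torque acts about the spin axis, so angular momentum is conserved.
ω₂ = I₁ω₁ / I₂ = (10.00)(7.59 rad/s) / (7.170) = 10.59 rad/s.

ω₂ ≈ 10.6 rad/s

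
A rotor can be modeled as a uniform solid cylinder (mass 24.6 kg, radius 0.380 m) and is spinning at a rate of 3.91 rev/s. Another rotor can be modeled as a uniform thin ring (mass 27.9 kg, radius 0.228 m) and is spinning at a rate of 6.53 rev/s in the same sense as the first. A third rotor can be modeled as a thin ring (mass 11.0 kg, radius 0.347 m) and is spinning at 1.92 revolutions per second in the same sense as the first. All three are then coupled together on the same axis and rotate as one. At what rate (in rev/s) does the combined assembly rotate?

|ω_f| ≈ 4.17 rev/s

No external torque acts about the common axis, so total angular momentum is conserved.
Moments of inertia: I_A = ½(24.6)(0.380)² = 1.776 kg·m²; I_B = (27.9)(0.228)² = 1.450 kg·m²; I_C = (11.0)(0.347)² = 1.324 kg·m².
Taking A's sense as positive: L = (1.776)(3.91) + (1.450)(6.53) + (1.324)(1.92) = 18.96 kg·m²·rev/s.
Combined I = 1.776 + 1.450 + 1.324 = 4.551 kg·m².
ω_f = L / I = 18.96 / 4.551 = 4.166 rev/s.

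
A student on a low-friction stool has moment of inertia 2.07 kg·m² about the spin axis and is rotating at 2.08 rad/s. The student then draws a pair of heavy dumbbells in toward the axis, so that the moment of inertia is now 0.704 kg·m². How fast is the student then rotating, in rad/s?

ω₂ ≈ 6.12 rad/s

No external torque acts about the spin axis, so angular momentum is conserved.
ω₂ = I₁ω₁ / I₂ = (2.070)(2.08 rad/s) / (0.7040) = 6.116 rad/s.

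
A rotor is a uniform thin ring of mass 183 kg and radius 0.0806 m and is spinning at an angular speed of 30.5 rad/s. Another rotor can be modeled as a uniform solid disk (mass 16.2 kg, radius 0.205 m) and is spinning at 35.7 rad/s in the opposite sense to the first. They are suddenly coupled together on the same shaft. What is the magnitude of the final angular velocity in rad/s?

No external torque acts about the common axis, so total angular momentum is conserved.
Moments of inertia: I_A = (183)(0.0806)² = 1.189 kg·m²; I_B = ½(16.2)(0.205)² = 0.3404 kg·m².
Taking A's sense as positive: L = (1.189)(30.5) − (0.3404)(35.7) = 24.11 kg·m²·rad/s.
Combined I = 1.189 + 0.3404 = 1.529 kg·m².
ω_f = L / I = 24.11 / 1.529 = 15.76 rad/s.

|ω_f| ≈ 15.8 rad/s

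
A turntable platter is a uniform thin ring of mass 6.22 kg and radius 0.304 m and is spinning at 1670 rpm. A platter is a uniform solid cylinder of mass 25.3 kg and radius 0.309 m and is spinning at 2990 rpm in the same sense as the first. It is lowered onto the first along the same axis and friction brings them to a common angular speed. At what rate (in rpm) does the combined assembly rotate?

No external torque acts about the common axis, so total angular momentum is conserved.
Moments of inertia: I_A = (6.22)(0.304)² = 0.5748 kg·m²; I_B = ½(25.3)(0.309)² = 1.208 kg·m².
Taking A's sense as positive: L = (0.5748)(1670) + (1.208)(2990) = 4571 kg·m²·rpm.
Combined I = 0.5748 + 1.208 = 1.783 kg·m².
ω_f = L / I = 4571 / 1.783 = 2564 rpm.

|ω_f| ≈ 2560 rpm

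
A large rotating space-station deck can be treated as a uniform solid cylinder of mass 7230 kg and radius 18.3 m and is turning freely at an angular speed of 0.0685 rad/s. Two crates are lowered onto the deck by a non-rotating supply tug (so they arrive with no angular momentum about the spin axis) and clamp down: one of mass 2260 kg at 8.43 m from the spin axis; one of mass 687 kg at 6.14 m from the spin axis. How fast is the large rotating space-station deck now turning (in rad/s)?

No external torque acts about the spin axis; L_before = L_after.
I_p = ½(7230)(18.3)² = 1.211e+06 kg·m².
Added inertia Σmr² = (2260)(8.43)² + (687)(6.14)² = 1.865e+05 kg·m²; I_f = 1.211e+06 + 1.865e+05 = 1.397e+06 kg·m².
ω_f = I_p ω_i / I_f = (1.211e+06)(0.0685) / 1.397e+06 = 0.05936 rad/s.

ω_f ≈ 0.0594 rad/s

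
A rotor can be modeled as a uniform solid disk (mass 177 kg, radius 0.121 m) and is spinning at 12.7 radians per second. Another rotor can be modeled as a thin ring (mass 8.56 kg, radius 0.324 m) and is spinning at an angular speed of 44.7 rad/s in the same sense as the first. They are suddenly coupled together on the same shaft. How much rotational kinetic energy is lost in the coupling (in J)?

The coupling torques are internal; angular momentum about the shared axis is conserved.
Moments of inertia: I_A = ½(177)(0.121)² = 1.296 kg·m²; I_B = (8.56)(0.324)² = 0.8986 kg·m².
Taking A's sense as positive: L = (1.296)(12.7) + (0.8986)(44.7) = 56.62 kg·m²·rad/s.
Combined I = 1.296 + 0.8986 = 2.194 kg·m².
ω_f = L / I = 56.62 / 2.194 = 25.80 rad/s.
KE_i = ½ΣIω² = 1002 J; KE_f = ½(2.194)(25.80)² = 730.6 J.

ΔKE lost ≈ 272 J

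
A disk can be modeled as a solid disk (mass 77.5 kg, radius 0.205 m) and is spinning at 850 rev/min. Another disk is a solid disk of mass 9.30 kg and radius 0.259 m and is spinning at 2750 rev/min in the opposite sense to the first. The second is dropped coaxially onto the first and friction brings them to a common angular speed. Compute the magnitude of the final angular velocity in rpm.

|ω_f| ≈ 271 rpm

The coupling torques are internal; angular momentum about the shared axis is conserved.
Moments of inertia: I_A = ½(77.5)(0.205)² = 1.628 kg·m²; I_B = ½(9.30)(0.259)² = 0.3119 kg·m².
Taking A's sense as positive: L = (1.628)(850) − (0.3119)(2750) = 526.4 kg·m²·rpm.
Combined I = 1.628 + 0.3119 = 1.940 kg·m².
ω_f = L / I = 526.4 / 1.940 = 271.3 rpm.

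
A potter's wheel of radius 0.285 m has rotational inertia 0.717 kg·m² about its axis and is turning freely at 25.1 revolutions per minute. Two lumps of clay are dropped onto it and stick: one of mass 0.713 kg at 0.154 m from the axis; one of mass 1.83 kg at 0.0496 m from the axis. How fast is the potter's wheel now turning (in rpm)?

ω_f ≈ 24.4 rpm

No external torque acts about the axis; L_before = L_after.
Added inertia Σmr² = (0.713)(0.154)² + (1.83)(0.0496)² = 0.02141 kg·m²; I_f = 0.7170 + 0.02141 = 0.7384 kg·m².
ω_f = I_p ω_i / I_f = (0.7170)(25.1) / 0.7384 = 24.37 rpm.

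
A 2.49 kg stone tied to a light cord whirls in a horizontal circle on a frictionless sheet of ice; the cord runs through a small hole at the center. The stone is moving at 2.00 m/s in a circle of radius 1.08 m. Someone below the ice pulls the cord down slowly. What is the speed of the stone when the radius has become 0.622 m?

The only horizontal force on the mass is along the cord (radial), so it exerts no torque about the hole and angular momentum m v r is conserved.
v₂ = v₁ r₁ / r₂ = (2.00)(1.08) / (0.622) = 3.473 m/s.

v₂ ≈ 3.47 m/s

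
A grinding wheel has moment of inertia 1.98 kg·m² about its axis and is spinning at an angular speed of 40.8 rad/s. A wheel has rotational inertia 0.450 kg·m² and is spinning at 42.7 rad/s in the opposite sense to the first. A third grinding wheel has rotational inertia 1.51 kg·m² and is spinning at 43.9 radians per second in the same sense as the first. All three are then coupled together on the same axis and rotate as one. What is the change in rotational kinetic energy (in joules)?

ΔKE ≈ -1440 J

The coupling torques are internal; angular momentum about the shared axis is conserved.
Taking A's sense as positive: L = (1.980)(40.8) − (0.4500)(42.7) + (1.510)(43.9) = 127.9 kg·m²·rad/s.
Combined I = 1.980 + 0.4500 + 1.510 = 3.940 kg·m².
ω_f = L / I = 127.9 / 3.940 = 32.45 rad/s.
KE_i = ½ΣIω² = 3513 J; KE_f = ½(3.940)(32.45)² = 2075 J.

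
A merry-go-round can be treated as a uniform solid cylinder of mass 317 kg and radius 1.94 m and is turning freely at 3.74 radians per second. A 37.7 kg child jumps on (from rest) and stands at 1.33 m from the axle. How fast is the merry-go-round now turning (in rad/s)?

No external torque acts about the axle; L_before = L_after.
I_p = ½(317)(1.94)² = 596.5 kg·m².
Added inertia Σmr² = (37.7)(1.33)² = 66.69 kg·m²; I_f = 596.5 + 66.69 = 663.2 kg·m².
ω_f = I_p ω_i / I_f = (596.5)(3.74) / 663.2 = 3.364 rad/s.

ω_f ≈ 3.36 rad/s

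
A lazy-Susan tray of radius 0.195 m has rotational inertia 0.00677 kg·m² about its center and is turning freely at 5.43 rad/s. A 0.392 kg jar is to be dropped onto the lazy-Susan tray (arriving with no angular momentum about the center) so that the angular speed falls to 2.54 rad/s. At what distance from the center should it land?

No external torque acts about the center; L_before = L_after.
I_p ω_i = (I_p + m r²) ω_f ⇒ m r² = I_p(ω_i/ω_f − 1) = 0.006770(5.43/2.54 − 1) = 0.007703 kg·m².
r = √(0.007703/0.392) = 0.1402 m.

r ≈ 0.140 m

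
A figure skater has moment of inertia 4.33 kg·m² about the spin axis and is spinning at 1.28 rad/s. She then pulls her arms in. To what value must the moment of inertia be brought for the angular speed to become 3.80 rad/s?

I₂ ≈ 1.46 kg·m²

Angular momentum about the spin axis is conserved since the torque about it is zero.
I₂ = I₁ω₁ / ω₂ = (4.33)(1.28) / (3.80) = 1.459 kg·m².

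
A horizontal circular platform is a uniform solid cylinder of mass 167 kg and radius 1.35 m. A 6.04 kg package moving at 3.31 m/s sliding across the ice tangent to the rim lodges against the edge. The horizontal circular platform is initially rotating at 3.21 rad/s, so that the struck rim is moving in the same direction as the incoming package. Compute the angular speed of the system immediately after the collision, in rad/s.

About the central axle the impulsive forces during the collision are internal, so angular momentum about that axis is conserved.
I_p = ½(167)(1.35)² = 152.2 kg·m². Taking the sense of the package's angular momentum as positive, L_{package} = m v R = (6.04)(3.31)(1.35) = 26.99 kg·m²/s.
L_i = +I_p ω_p + m v R = +(152.2)(3.21) + 26.99 = 515.5 kg·m²/s.
After sticking, I_f = I_p + m R² = 152.2 + (6.04)(1.35)² = 163.2 kg·m².
ω_f = L_i / I_f = 515.5 / 163.2 = 3.159 rad/s.

|ω_f| ≈ 3.16 rad/s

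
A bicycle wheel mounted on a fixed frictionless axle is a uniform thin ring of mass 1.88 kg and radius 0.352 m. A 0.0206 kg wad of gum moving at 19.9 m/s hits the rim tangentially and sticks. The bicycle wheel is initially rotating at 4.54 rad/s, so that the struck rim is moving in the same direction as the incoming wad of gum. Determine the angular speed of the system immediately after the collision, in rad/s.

About the axle the impulsive forces during the collision are internal, so angular momentum about that axis is conserved.
I_p = (1.88)(0.352)² = 0.2329 kg·m². Taking the sense of the wad of gum's angular momentum as positive, L_{wad} = m v R = (0.0206)(19.9)(0.352) = 0.1443 kg·m²/s.
L_i = +I_p ω_p + m v R = +(0.2329)(4.54) + 0.1443 = 1.202 kg·m²/s.
After sticking, I_f = I_p + m R² = 0.2329 + (0.0206)(0.352)² = 0.2355 kg·m².
ω_f = L_i / I_f = 1.202 / 0.2355 = 5.104 rad/s.

|ω_f| ≈ 5.10 rad/s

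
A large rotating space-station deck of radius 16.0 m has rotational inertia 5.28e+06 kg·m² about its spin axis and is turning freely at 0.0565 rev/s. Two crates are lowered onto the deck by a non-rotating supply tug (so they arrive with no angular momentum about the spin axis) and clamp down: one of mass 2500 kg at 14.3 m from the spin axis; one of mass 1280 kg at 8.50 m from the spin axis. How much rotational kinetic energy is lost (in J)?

energy lost ≈ 34100 J

The added mass arrives with no angular momentum about the spin axis, and any external torque about the spin axis is negligible, so the system's angular momentum is conserved.
Added inertia Σmr² = (2500)(14.3)² + (1280)(8.50)² = 6.037e+05 kg·m²; I_f = 5.280e+06 + 6.037e+05 = 5.884e+06 kg·m².
ω_f = I_p ω_i / I_f = (5.280e+06)(0.0565) / 5.884e+06 = 0.05070 rev/s.
KE_i = ½(5.280e+06)(0.3550 rad/s)² = 3.327e+05 J; KE_f = ½(5.884e+06)(0.3186)² = 2.986e+05 J.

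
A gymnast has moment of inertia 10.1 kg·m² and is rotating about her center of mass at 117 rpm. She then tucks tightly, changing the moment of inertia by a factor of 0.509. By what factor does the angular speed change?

ω₂/ω₁ ≈ 1.96

Angular momentum about the spin axis is conserved since the torque about it is zero.
I₂ = 0.509 × 10.1 = 5.141 kg·m².
ω₂/ω₁ = I₁/I₂ = 10.10 / 5.141 = 1.965.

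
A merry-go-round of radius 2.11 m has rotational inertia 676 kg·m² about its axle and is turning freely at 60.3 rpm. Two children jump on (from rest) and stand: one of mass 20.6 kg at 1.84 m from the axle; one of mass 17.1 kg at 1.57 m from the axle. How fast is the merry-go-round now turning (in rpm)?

ω_f ≈ 51.7 rpm

The added mass arrives with no angular momentum about the axle, and any external torque about the axle is negligible, so the system's angular momentum is conserved.
Added inertia Σmr² = (20.6)(1.84)² + (17.1)(1.57)² = 111.9 kg·m²; I_f = 676.0 + 111.9 = 787.9 kg·m².
ω_f = I_p ω_i / I_f = (676.0)(60.3) / 787.9 = 51.74 rpm.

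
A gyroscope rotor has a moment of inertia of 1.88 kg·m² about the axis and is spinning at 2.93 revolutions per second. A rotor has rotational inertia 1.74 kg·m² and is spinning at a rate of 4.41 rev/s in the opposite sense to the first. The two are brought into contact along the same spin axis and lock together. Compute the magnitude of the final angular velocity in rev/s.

No external torque acts about the common axis, so total angular momentum is conserved.
Taking A's sense as positive: L = (1.880)(2.93) − (1.740)(4.41) = -2.165 kg·m²·rev/s.
Combined I = 1.880 + 1.740 = 3.620 kg·m².
ω_f = L / I = -2.165 / 3.620 = -0.5981 rev/s.

|ω_f| ≈ 0.598 rev/s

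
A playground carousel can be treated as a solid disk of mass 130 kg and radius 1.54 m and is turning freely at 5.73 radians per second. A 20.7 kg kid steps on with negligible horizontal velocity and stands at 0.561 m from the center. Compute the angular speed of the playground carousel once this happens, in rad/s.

ω_f ≈ 5.50 rad/s

The added mass arrives with no angular momentum about the center, and any external torque about the center is negligible, so the system's angular momentum is conserved.
I_p = ½(130)(1.54)² = 154.2 kg·m².
Added inertia Σmr² = (20.7)(0.561)² = 6.515 kg·m²; I_f = 154.2 + 6.515 = 160.7 kg·m².
ω_f = I_p ω_i / I_f = (154.2)(5.73) / 160.7 = 5.498 rad/s.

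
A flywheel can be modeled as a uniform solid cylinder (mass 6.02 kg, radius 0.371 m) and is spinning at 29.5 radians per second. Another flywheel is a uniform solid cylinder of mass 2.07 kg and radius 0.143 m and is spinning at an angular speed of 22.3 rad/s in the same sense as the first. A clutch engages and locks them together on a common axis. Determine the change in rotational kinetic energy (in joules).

No external torque acts about the common axis, so total angular momentum is conserved.
Moments of inertia: I_A = ½(6.02)(0.371)² = 0.4143 kg·m²; I_B = ½(2.07)(0.143)² = 0.02116 kg·m².
Taking A's sense as positive: L = (0.4143)(29.5) + (0.02116)(22.3) = 12.69 kg·m²·rad/s.
Combined I = 0.4143 + 0.02116 = 0.4355 kg·m².
ω_f = L / I = 12.69 / 0.4355 = 29.15 rad/s.
KE_i = ½ΣIω² = 185.5 J; KE_f = ½(0.4355)(29.15)² = 185.0 J.

ΔKE ≈ -0.522 J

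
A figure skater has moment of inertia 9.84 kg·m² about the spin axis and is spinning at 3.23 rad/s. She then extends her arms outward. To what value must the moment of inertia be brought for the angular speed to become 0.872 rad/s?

No external torque acts about the spin axis, so angular momentum is conserved.
I₂ = I₁ω₁ / ω₂ = (9.84)(3.23) / (0.872) = 36.45 kg·m².

I₂ ≈ 36.4 kg·m²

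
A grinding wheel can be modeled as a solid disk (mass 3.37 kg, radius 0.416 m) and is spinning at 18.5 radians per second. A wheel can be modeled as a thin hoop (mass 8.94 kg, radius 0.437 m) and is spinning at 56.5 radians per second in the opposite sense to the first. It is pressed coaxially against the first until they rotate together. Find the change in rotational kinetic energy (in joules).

No external torque acts about the common axis, so total angular momentum is conserved.
Moments of inertia: I_A = ½(3.37)(0.416)² = 0.2916 kg·m²; I_B = (8.94)(0.437)² = 1.707 kg·m².
Taking A's sense as positive: L = (0.2916)(18.5) − (1.707)(56.5) = -91.07 kg·m²·rad/s.
Combined I = 0.2916 + 1.707 = 1.999 kg·m².
ω_f = L / I = -91.07 / 1.999 = -45.56 rad/s.
KE_i = ½ΣIω² = 2775 J; KE_f = ½(1.999)(45.56)² = 2074 J.

ΔKE ≈ -700 J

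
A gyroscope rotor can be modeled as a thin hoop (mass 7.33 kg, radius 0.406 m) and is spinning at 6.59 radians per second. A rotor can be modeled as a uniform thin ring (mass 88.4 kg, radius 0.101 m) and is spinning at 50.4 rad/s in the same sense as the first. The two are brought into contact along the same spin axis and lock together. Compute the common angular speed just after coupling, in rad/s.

No external torque acts about the common axis, so total angular momentum is conserved.
Moments of inertia: I_A = (7.33)(0.406)² = 1.208 kg·m²; I_B = (88.4)(0.101)² = 0.9018 kg·m².
Taking A's sense as positive: L = (1.208)(6.59) + (0.9018)(50.4) = 53.41 kg·m²·rad/s.
Combined I = 1.208 + 0.9018 = 2.110 kg·m².
ω_f = L / I = 53.41 / 2.110 = 25.31 rad/s.

|ω_f| ≈ 25.3 rad/s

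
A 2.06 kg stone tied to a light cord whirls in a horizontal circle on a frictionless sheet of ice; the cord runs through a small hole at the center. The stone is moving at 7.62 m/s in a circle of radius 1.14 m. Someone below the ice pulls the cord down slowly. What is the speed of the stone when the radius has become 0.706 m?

v₂ ≈ 12.3 m/s

The only horizontal force on the mass is along the cord (radial), so it exerts no torque about the hole and angular momentum m v r is conserved.
v₂ = v₁ r₁ / r₂ = (7.62)(1.14) / (0.706) = 12.30 m/s.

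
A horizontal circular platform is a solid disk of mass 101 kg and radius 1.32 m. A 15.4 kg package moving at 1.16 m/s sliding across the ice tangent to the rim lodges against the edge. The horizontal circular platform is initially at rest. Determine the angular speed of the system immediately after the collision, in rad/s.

|ω_f| ≈ 0.205 rad/s

The axle reaction passes through the central axle and exerts no torque about it; angular momentum about the central axle is conserved through the impact.
I_p = ½(101)(1.32)² = 87.99 kg·m². Taking the sense of the package's angular momentum as positive, L_{package} = m v R = (15.4)(1.16)(1.32) = 23.58 kg·m²/s.
L_i = 0 + 23.58 = 23.58 kg·m²/s.
After sticking, I_f = I_p + m R² = 87.99 + (15.4)(1.32)² = 114.8 kg·m².
ω_f = L_i / I_f = 23.58 / 114.8 = 0.2054 rad/s.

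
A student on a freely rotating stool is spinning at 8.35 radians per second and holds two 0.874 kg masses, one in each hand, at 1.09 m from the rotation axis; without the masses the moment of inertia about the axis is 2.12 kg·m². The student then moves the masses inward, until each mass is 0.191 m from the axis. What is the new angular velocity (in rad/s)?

ω₂ ≈ 16.0 rad/s

With no external torque about the axis, L is conserved: I₁ω₁ = I₂ω₂.
I₁ = 2.12 + 2(0.874)(1.09)² = 4.197 kg·m²; I₂ = 2.12 + 2(0.874)(0.191)² = 2.184 kg·m².
ω₂ = I₁ω₁ / I₂ = (4.197)(8.35 rad/s) / (2.184) = 16.05 rad/s.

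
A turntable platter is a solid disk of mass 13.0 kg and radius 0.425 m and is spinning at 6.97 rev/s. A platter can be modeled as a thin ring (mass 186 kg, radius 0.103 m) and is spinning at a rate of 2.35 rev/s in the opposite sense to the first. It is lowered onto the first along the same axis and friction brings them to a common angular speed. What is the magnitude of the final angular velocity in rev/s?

No external torque acts about the common axis, so total angular momentum is conserved.
Moments of inertia: I_A = ½(13.0)(0.425)² = 1.174 kg·m²; I_B = (186)(0.103)² = 1.973 kg·m².
Taking A's sense as positive: L = (1.174)(6.97) − (1.973)(2.35) = 3.546 kg·m²·rev/s.
Combined I = 1.174 + 1.973 = 3.147 kg·m².
ω_f = L / I = 3.546 / 3.147 = 1.127 rev/s.

|ω_f| ≈ 1.13 rev/s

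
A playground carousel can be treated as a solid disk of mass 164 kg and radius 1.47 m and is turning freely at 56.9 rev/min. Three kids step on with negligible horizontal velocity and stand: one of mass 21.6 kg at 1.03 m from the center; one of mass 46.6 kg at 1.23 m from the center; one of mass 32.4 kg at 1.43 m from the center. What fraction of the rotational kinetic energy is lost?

fraction ≈ 0.474

No external torque acts about the center; L_before = L_after.
I_p = ½(164)(1.47)² = 177.2 kg·m².
Added inertia Σmr² = (21.6)(1.03)² + (46.6)(1.23)² + (32.4)(1.43)² = 159.7 kg·m²; I_f = 177.2 + 159.7 = 336.9 kg·m².
ω_f = I_p ω_i / I_f = (177.2)(56.9) / 336.9 = 29.93 rpm.
KE_i = ½(177.2)(5.959 rad/s)² = 3146 J; KE_f = ½(336.9)(3.134)² = 1655 J.
Fraction lost = 0.4740.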